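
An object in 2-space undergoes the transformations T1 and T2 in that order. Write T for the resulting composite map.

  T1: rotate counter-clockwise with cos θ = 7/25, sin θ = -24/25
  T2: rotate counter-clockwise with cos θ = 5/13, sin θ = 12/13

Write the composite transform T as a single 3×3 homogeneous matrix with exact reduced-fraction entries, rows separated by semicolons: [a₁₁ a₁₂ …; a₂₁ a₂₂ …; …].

T = [323/325 36/325 0; -36/325 323/325 0; 0 0 1]

T1 = [7/25 24/25 0; -24/25 7/25 0; 0 0 1]
T2·T1 = [323/325 36/325 0; -36/325 323/325 0; 0 0 1]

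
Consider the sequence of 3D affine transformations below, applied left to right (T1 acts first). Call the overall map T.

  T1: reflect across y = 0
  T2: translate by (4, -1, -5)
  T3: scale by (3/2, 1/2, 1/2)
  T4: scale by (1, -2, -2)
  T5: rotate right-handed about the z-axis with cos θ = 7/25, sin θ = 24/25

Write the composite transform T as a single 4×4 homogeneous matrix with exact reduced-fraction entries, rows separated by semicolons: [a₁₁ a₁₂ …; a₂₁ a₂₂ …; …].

T1 = [1 0 0 0; 0 -1 0 0; 0 0 1 0; 0 0 0 1]
T2·T1 = [1 0 0 4; 0 -1 0 -1; 0 0 1 -5; 0 0 0 1]
T3·…·T1 = [3/2 0 0 6; 0 -1/2 0 -1/2; 0 0 1/2 -5/2; 0 0 0 1]
T4·…·T1 = [3/2 0 0 6; 0 1 0 1; 0 0 -1 5; 0 0 0 1]
T5·…·T1 = [21/50 -24/25 0 18/25; 36/25 7/25 0 151/25; 0 0 -1 5; 0 0 0 1]

T = [21/50 -24/25 0 18/25; 36/25 7/25 0 151/25; 0 0 -1 5; 0 0 0 1]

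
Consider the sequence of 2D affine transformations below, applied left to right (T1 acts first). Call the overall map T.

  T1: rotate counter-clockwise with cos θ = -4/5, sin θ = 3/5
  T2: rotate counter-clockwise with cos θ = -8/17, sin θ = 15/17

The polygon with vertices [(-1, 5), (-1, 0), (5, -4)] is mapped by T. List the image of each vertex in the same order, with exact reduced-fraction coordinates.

T1 rotate counter-clockwise with cos θ = -4/5, sin θ = 3/5: (-1, 5) → (-11/5, -23/5); (-1, 0) → (4/5, -3/5); (5, -4) → (-8/5, 31/5)
T2 rotate counter-clockwise with cos θ = -8/17, sin θ = 15/17: (-11/5, -23/5) → (433/85, 19/85); (4/5, -3/5) → (13/85, 84/85); (-8/5, 31/5) → (-401/85, -368/85)

image vertices: (433/85, 19/85), (13/85, 84/85), (-401/85, -368/85)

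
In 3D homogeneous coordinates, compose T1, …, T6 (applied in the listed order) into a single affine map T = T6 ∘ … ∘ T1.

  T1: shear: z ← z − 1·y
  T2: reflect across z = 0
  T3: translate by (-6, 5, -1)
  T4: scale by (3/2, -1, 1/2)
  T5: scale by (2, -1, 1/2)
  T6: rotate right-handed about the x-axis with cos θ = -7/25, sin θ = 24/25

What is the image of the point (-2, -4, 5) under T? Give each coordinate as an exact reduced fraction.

T1 shear: z ← z − 1·y: (-2, -4, 5) → (-2, -4, 9)
T2 reflect across z = 0: (-2, -4, 9) → (-2, -4, -9)
T3 translate by (-6, 5, -1): (-2, -4, -9) → (-8, 1, -10)
T4 scale by (3/2, -1, 1/2): (-8, 1, -10) → (-12, -1, -5)
T5 scale by (2, -1, 1/2): (-12, -1, -5) → (-24, 1, -5/2)
T6 rotate right-handed about the x-axis with cos θ = -7/25, sin θ = 24/25: (-24, 1, -5/2) → (-24, 53/25, 83/50)

T(p) = (-24, 53/25, 83/50)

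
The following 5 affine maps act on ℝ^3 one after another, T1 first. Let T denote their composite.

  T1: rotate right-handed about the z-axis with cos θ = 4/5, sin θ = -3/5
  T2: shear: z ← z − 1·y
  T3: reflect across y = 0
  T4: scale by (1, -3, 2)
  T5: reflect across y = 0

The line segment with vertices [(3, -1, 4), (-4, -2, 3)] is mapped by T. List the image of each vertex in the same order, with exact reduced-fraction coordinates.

image vertices: (9/5, 39/5, 66/5), (-22/5, -12/5, 22/5)

T1 rotate right-handed about the z-axis with cos θ = 4/5, sin θ = -3/5: (3, -1, 4) → (9/5, -13/5, 4); (-4, -2, 3) → (-22/5, 4/5, 3)
T2 shear: z ← z − 1·y: (9/5, -13/5, 4) → (9/5, -13/5, 33/5); (-22/5, 4/5, 3) → (-22/5, 4/5, 11/5)
T3 reflect across y = 0: (9/5, -13/5, 33/5) → (9/5, 13/5, 33/5); (-22/5, 4/5, 11/5) → (-22/5, -4/5, 11/5)
T4 scale by (1, -3, 2): (9/5, 13/5, 33/5) → (9/5, -39/5, 66/5); (-22/5, -4/5, 11/5) → (-22/5, 12/5, 22/5)
T5 reflect across y = 0: (9/5, -39/5, 66/5) → (9/5, 39/5, 66/5); (-22/5, 12/5, 22/5) → (-22/5, -12/5, 22/5)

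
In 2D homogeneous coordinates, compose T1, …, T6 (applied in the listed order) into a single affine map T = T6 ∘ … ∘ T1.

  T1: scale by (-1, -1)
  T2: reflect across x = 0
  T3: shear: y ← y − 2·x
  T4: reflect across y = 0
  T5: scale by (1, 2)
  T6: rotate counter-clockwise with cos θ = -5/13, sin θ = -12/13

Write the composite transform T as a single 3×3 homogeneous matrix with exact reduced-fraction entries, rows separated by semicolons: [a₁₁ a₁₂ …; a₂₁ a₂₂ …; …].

T = [43/13 24/13 0; -32/13 -10/13 0; 0 0 1]

T1 = [-1 0 0; 0 -1 0; 0 0 1]
T2·T1 = [1 0 0; 0 -1 0; 0 0 1]
T3·…·T1 = [1 0 0; -2 -1 0; 0 0 1]
T4·…·T1 = [1 0 0; 2 1 0; 0 0 1]
T5·…·T1 = [1 0 0; 4 2 0; 0 0 1]
T6·…·T1 = [43/13 24/13 0; -32/13 -10/13 0; 0 0 1]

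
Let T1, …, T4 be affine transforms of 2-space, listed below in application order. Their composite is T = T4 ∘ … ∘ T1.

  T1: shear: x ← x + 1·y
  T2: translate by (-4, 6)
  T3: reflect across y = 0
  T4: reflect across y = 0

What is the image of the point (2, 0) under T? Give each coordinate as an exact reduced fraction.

T1 shear: x ← x + 1·y: (2, 0) → (2, 0)
T2 translate by (-4, 6): (2, 0) → (-2, 6)
T3 reflect across y = 0: (-2, 6) → (-2, -6)
T4 reflect across y = 0: (-2, -6) → (-2, 6)

T(p) = (-2, 6)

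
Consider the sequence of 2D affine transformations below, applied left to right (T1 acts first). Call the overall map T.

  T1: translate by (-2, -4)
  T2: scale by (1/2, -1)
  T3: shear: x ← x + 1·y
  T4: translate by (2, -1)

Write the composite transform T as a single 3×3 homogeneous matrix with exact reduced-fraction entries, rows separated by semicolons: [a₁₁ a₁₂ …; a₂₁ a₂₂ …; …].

T1 = [1 0 -2; 0 1 -4; 0 0 1]
T2·T1 = [1/2 0 -1; 0 -1 4; 0 0 1]
T3·…·T1 = [1/2 -1 3; 0 -1 4; 0 0 1]
T4·…·T1 = [1/2 -1 5; 0 -1 3; 0 0 1]

T = [1/2 -1 5; 0 -1 3; 0 0 1]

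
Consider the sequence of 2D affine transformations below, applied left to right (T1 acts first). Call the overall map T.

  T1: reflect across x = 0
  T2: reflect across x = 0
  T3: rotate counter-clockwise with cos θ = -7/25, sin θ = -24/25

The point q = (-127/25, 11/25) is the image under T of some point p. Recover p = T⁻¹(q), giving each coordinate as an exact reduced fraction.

T1 = [-1 0 0; 0 1 0; 0 0 1]
T2·T1 = [1 0 0; 0 1 0; 0 0 1]
T3·…·T1 = [-7/25 24/25 0; -24/25 -7/25 0; 0 0 1]
det M = 1; M⁻¹ = [-7/25 -24/25 0; 24/25 -7/25 0; 0 0 1]
M⁻¹ · (-127/25, 11/25)ᵀ = (1, -5)ᵀ

p = (1, -5)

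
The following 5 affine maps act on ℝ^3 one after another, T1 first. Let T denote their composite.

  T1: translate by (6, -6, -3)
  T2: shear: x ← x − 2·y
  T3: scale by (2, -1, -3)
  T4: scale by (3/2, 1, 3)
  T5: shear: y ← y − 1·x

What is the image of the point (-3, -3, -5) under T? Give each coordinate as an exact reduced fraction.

T1 translate by (6, -6, -3): (-3, -3, -5) → (3, -9, -8)
T2 shear: x ← x − 2·y: (3, -9, -8) → (21, -9, -8)
T3 scale by (2, -1, -3): (21, -9, -8) → (42, 9, 24)
T4 scale by (3/2, 1, 3): (42, 9, 24) → (63, 9, 72)
T5 shear: y ← y − 1·x: (63, 9, 72) → (63, -54, 72)

T(p) = (63, -54, 72)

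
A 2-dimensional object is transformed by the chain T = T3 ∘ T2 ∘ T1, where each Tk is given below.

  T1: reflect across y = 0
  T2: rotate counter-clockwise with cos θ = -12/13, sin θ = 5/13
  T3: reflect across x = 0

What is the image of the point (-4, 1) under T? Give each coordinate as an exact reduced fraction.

T(p) = (-53/13, -8/13)

T1 reflect across y = 0: (-4, 1) → (-4, -1)
T2 rotate counter-clockwise with cos θ = -12/13, sin θ = 5/13: (-4, -1) → (53/13, -8/13)
T3 reflect across x = 0: (53/13, -8/13) → (-53/13, -8/13)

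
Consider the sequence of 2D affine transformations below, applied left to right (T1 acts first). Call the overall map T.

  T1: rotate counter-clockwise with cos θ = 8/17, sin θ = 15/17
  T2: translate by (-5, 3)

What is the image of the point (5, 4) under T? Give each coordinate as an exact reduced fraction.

T(p) = (-105/17, 158/17)

T1 rotate counter-clockwise with cos θ = 8/17, sin θ = 15/17: (5, 4) → (-20/17, 107/17)
T2 translate by (-5, 3): (-20/17, 107/17) → (-105/17, 158/17)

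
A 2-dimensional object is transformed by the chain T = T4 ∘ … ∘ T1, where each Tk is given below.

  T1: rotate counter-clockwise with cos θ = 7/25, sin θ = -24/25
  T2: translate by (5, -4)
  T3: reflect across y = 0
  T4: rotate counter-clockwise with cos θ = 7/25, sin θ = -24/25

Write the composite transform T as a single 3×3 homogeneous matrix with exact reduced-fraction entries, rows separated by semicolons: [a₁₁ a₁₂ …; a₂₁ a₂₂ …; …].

T1 = [7/25 24/25 0; -24/25 7/25 0; 0 0 1]
T2·T1 = [7/25 24/25 5; -24/25 7/25 -4; 0 0 1]
T3·…·T1 = [7/25 24/25 5; 24/25 -7/25 4; 0 0 1]
T4·…·T1 = [1 0 131/25; 0 -1 -92/25; 0 0 1]

T = [1 0 131/25; 0 -1 -92/25; 0 0 1]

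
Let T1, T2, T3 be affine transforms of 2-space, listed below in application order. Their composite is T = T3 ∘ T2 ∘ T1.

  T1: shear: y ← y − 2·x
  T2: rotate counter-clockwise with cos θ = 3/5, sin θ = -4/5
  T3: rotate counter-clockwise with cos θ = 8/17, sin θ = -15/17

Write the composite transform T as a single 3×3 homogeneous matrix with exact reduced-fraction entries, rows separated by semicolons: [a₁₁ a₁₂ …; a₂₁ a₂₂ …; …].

T1 = [1 0 0; -2 1 0; 0 0 1]
T2·T1 = [-1 4/5 0; -2 3/5 0; 0 0 1]
T3·…·T1 = [-38/17 77/85 0; -1/17 -36/85 0; 0 0 1]

T = [-38/17 77/85 0; -1/17 -36/85 0; 0 0 1]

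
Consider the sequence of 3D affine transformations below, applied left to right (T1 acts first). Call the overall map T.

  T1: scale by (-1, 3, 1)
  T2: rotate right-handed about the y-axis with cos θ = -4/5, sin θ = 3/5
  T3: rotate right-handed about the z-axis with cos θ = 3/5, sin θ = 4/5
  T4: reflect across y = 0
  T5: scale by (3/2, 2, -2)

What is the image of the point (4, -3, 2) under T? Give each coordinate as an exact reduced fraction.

T(p) = (369/25, 94/25, -8/5)

T1 scale by (-1, 3, 1): (4, -3, 2) → (-4, -9, 2)
T2 rotate right-handed about the y-axis with cos θ = -4/5, sin θ = 3/5: (-4, -9, 2) → (22/5, -9, 4/5)
T3 rotate right-handed about the z-axis with cos θ = 3/5, sin θ = 4/5: (22/5, -9, 4/5) → (246/25, -47/25, 4/5)
T4 reflect across y = 0: (246/25, -47/25, 4/5) → (246/25, 47/25, 4/5)
T5 scale by (3/2, 2, -2): (246/25, 47/25, 4/5) → (369/25, 94/25, -8/5)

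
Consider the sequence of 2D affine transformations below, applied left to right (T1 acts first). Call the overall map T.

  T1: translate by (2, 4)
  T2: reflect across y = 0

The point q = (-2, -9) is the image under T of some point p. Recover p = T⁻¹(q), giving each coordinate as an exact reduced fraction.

p = (-4, 5)

T1 = [1 0 2; 0 1 4; 0 0 1]
T2·T1 = [1 0 2; 0 -1 -4; 0 0 1]
det M = -1; M⁻¹ = [1 0 -2; 0 -1 -4; 0 0 1]
M⁻¹ · (-2, -9)ᵀ = (-4, 5)ᵀ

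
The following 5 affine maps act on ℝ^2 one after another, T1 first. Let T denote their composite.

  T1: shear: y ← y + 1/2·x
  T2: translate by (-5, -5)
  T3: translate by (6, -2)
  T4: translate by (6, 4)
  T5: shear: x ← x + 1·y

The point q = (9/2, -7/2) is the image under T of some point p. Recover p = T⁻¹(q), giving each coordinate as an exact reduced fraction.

p = (1, -1)

T1 = [1 0 0; 1/2 1 0; 0 0 1]
T2·T1 = [1 0 -5; 1/2 1 -5; 0 0 1]
T3·…·T1 = [1 0 1; 1/2 1 -7; 0 0 1]
T4·…·T1 = [1 0 7; 1/2 1 -3; 0 0 1]
T5·…·T1 = [3/2 1 4; 1/2 1 -3; 0 0 1]
det M = 1; M⁻¹ = [1 -1 -7; -1/2 3/2 13/2; 0 0 1]
M⁻¹ · (9/2, -7/2)ᵀ = (1, -1)ᵀ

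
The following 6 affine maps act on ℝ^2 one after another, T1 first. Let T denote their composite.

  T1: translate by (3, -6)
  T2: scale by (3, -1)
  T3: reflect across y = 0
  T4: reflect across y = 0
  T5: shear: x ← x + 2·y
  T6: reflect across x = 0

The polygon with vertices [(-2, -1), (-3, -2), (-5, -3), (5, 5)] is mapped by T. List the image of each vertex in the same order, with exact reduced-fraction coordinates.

T1 translate by (3, -6): (-2, -1) → (1, -7); (-3, -2) → (0, -8); (-5, -3) → (-2, -9); (5, 5) → (8, -1)
T2 scale by (3, -1): (1, -7) → (3, 7); (0, -8) → (0, 8); (-2, -9) → (-6, 9); (8, -1) → (24, 1)
T3 reflect across y = 0: (3, 7) → (3, -7); (0, 8) → (0, -8); (-6, 9) → (-6, -9); (24, 1) → (24, -1)
T4 reflect across y = 0: (3, -7) → (3, 7); (0, -8) → (0, 8); (-6, -9) → (-6, 9); (24, -1) → (24, 1)
T5 shear: x ← x + 2·y: (3, 7) → (17, 7); (0, 8) → (16, 8); (-6, 9) → (12, 9); (24, 1) → (26, 1)
T6 reflect across x = 0: (17, 7) → (-17, 7); (16, 8) → (-16, 8); (12, 9) → (-12, 9); (26, 1) → (-26, 1)

image vertices: (-17, 7), (-16, 8), (-12, 9), (-26, 1)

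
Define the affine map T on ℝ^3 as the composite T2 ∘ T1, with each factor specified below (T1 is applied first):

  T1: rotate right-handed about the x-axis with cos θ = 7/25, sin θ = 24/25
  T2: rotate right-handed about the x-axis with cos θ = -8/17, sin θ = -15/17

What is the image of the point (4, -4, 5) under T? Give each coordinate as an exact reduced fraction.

T(p) = (4, 269/425, 2708/425)

T1 rotate right-handed about the x-axis with cos θ = 7/25, sin θ = 24/25: (4, -4, 5) → (4, -148/25, -61/25)
T2 rotate right-handed about the x-axis with cos θ = -8/17, sin θ = -15/17: (4, -148/25, -61/25) → (4, 269/425, 2708/425)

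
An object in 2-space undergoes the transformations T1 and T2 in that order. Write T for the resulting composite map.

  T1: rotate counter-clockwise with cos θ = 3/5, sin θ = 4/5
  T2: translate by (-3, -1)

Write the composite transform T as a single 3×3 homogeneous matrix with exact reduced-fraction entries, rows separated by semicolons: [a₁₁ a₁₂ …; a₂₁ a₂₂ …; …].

T1 = [3/5 -4/5 0; 4/5 3/5 0; 0 0 1]
T2·T1 = [3/5 -4/5 -3; 4/5 3/5 -1; 0 0 1]

T = [3/5 -4/5 -3; 4/5 3/5 -1; 0 0 1]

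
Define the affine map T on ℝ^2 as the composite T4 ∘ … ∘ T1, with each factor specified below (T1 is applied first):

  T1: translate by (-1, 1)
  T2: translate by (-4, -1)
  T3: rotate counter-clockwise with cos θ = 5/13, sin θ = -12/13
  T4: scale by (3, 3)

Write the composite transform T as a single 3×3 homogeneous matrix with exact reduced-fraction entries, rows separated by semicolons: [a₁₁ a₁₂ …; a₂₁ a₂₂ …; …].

T = [15/13 36/13 -75/13; -36/13 15/13 180/13; 0 0 1]

T1 = [1 0 -1; 0 1 1; 0 0 1]
T2·T1 = [1 0 -5; 0 1 0; 0 0 1]
T3·…·T1 = [5/13 12/13 -25/13; -12/13 5/13 60/13; 0 0 1]
T4·…·T1 = [15/13 36/13 -75/13; -36/13 15/13 180/13; 0 0 1]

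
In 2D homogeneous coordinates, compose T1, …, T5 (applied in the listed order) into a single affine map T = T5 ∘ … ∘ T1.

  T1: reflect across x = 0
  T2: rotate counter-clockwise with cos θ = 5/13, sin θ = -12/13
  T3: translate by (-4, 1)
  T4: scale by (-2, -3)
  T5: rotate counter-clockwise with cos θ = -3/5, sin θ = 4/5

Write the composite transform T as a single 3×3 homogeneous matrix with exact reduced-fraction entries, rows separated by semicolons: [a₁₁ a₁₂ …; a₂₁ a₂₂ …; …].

T = [114/65 132/65 -12/5; 148/65 -51/65 41/5; 0 0 1]

T1 = [-1 0 0; 0 1 0; 0 0 1]
T2·T1 = [-5/13 12/13 0; 12/13 5/13 0; 0 0 1]
T3·…·T1 = [-5/13 12/13 -4; 12/13 5/13 1; 0 0 1]
T4·…·T1 = [10/13 -24/13 8; -36/13 -15/13 -3; 0 0 1]
T5·…·T1 = [114/65 132/65 -12/5; 148/65 -51/65 41/5; 0 0 1]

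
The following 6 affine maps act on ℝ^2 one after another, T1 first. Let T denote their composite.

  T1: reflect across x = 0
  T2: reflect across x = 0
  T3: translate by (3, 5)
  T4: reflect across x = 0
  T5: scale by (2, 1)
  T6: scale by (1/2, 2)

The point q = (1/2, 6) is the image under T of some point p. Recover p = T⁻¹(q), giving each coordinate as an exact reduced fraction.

p = (-7/2, -2)

T1 = [-1 0 0; 0 1 0; 0 0 1]
T2·T1 = [1 0 0; 0 1 0; 0 0 1]
T3·…·T1 = [1 0 3; 0 1 5; 0 0 1]
T4·…·T1 = [-1 0 -3; 0 1 5; 0 0 1]
T5·…·T1 = [-2 0 -6; 0 1 5; 0 0 1]
T6·…·T1 = [-1 0 -3; 0 2 10; 0 0 1]
det M = -2; M⁻¹ = [-1 0 -3; 0 1/2 -5; 0 0 1]
M⁻¹ · (1/2, 6)ᵀ = (-7/2, -2)ᵀ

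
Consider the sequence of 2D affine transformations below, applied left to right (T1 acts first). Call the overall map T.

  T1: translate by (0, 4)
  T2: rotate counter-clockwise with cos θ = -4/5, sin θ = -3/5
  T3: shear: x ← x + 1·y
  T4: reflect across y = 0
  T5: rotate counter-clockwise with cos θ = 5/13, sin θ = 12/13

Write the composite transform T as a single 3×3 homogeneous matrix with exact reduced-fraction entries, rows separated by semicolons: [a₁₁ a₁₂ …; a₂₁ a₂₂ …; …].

T = [-71/65 -53/65 -212/65; -69/65 8/65 32/65; 0 0 1]

T1 = [1 0 0; 0 1 4; 0 0 1]
T2·T1 = [-4/5 3/5 12/5; -3/5 -4/5 -16/5; 0 0 1]
T3·…·T1 = [-7/5 -1/5 -4/5; -3/5 -4/5 -16/5; 0 0 1]
T4·…·T1 = [-7/5 -1/5 -4/5; 3/5 4/5 16/5; 0 0 1]
T5·…·T1 = [-71/65 -53/65 -212/65; -69/65 8/65 32/65; 0 0 1]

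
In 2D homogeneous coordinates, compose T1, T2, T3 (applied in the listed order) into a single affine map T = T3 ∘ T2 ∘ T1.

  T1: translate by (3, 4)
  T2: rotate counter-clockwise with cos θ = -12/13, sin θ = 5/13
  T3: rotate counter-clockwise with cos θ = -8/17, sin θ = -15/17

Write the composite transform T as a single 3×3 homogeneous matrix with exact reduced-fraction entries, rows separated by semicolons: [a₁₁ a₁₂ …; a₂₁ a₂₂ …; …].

T = [171/221 -140/221 -47/221; 140/221 171/221 1104/221; 0 0 1]

T1 = [1 0 3; 0 1 4; 0 0 1]
T2·T1 = [-12/13 -5/13 -56/13; 5/13 -12/13 -33/13; 0 0 1]
T3·…·T1 = [171/221 -140/221 -47/221; 140/221 171/221 1104/221; 0 0 1]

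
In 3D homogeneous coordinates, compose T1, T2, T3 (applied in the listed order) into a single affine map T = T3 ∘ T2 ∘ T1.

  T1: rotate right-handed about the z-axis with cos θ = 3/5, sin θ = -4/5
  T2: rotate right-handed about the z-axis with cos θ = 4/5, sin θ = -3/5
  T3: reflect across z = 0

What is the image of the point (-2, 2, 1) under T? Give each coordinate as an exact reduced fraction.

T(p) = (2, 2, -1)

T1 rotate right-handed about the z-axis with cos θ = 3/5, sin θ = -4/5: (-2, 2, 1) → (2/5, 14/5, 1)
T2 rotate right-handed about the z-axis with cos θ = 4/5, sin θ = -3/5: (2/5, 14/5, 1) → (2, 2, 1)
T3 reflect across z = 0: (2, 2, 1) → (2, 2, -1)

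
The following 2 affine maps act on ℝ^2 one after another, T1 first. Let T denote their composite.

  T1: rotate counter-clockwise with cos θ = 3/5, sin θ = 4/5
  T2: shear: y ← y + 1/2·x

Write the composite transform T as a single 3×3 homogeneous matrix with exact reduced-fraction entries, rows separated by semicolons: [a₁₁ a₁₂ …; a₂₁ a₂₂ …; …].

T1 = [3/5 -4/5 0; 4/5 3/5 0; 0 0 1]
T2·T1 = [3/5 -4/5 0; 11/10 1/5 0; 0 0 1]

T = [3/5 -4/5 0; 11/10 1/5 0; 0 0 1]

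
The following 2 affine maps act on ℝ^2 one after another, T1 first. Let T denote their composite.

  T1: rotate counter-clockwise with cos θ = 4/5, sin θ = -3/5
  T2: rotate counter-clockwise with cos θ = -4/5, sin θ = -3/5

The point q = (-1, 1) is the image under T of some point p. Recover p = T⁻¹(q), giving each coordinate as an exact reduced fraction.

p = (1, -1)

T1 = [4/5 3/5 0; -3/5 4/5 0; 0 0 1]
T2·T1 = [-1 0 0; 0 -1 0; 0 0 1]
det M = 1; M⁻¹ = [-1 0 0; 0 -1 0; 0 0 1]
M⁻¹ · (-1, 1)ᵀ = (1, -1)ᵀ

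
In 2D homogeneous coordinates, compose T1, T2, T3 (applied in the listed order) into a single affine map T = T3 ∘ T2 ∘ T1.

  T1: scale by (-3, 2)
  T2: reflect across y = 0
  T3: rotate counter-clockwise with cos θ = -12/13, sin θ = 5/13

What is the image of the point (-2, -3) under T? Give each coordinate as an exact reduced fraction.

T1 scale by (-3, 2): (-2, -3) → (6, -6)
T2 reflect across y = 0: (6, -6) → (6, 6)
T3 rotate counter-clockwise with cos θ = -12/13, sin θ = 5/13: (6, 6) → (-102/13, -42/13)

T(p) = (-102/13, -42/13)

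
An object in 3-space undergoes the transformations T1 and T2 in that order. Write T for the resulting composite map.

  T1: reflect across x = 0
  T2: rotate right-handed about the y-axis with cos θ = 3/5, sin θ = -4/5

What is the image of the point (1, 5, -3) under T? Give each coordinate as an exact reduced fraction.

T(p) = (9/5, 5, -13/5)

T1 reflect across x = 0: (1, 5, -3) → (-1, 5, -3)
T2 rotate right-handed about the y-axis with cos θ = 3/5, sin θ = -4/5: (-1, 5, -3) → (9/5, 5, -13/5)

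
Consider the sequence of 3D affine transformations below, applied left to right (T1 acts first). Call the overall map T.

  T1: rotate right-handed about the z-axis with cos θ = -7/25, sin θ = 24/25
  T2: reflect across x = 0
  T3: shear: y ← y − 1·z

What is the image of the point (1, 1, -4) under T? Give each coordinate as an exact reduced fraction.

T1 rotate right-handed about the z-axis with cos θ = -7/25, sin θ = 24/25: (1, 1, -4) → (-31/25, 17/25, -4)
T2 reflect across x = 0: (-31/25, 17/25, -4) → (31/25, 17/25, -4)
T3 shear: y ← y − 1·z: (31/25, 17/25, -4) → (31/25, 117/25, -4)

T(p) = (31/25, 117/25, -4)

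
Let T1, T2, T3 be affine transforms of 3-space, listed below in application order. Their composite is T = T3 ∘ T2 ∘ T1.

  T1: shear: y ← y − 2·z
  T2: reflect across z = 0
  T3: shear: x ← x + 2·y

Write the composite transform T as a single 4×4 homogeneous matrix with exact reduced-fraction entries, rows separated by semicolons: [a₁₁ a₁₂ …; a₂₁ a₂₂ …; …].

T = [1 2 -4 0; 0 1 -2 0; 0 0 -1 0; 0 0 0 1]

T1 = [1 0 0 0; 0 1 -2 0; 0 0 1 0; 0 0 0 1]
T2·T1 = [1 0 0 0; 0 1 -2 0; 0 0 -1 0; 0 0 0 1]
T3·…·T1 = [1 2 -4 0; 0 1 -2 0; 0 0 -1 0; 0 0 0 1]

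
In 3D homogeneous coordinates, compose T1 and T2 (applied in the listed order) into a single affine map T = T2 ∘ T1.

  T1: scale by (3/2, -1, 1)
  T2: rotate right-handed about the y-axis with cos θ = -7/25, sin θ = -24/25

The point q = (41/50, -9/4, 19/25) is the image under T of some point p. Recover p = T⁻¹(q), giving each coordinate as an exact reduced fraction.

T1 = [3/2 0 0 0; 0 -1 0 0; 0 0 1 0; 0 0 0 1]
T2·T1 = [-21/50 0 -24/25 0; 0 -1 0 0; 36/25 0 -7/25 0; 0 0 0 1]
det M = -3/2; M⁻¹ = [-14/75 0 16/25 0; 0 -1 0 0; -24/25 0 -7/25 0; 0 0 0 1]
M⁻¹ · (41/50, -9/4, 19/25)ᵀ = (1/3, 9/4, -1)ᵀ

p = (1/3, 9/4, -1)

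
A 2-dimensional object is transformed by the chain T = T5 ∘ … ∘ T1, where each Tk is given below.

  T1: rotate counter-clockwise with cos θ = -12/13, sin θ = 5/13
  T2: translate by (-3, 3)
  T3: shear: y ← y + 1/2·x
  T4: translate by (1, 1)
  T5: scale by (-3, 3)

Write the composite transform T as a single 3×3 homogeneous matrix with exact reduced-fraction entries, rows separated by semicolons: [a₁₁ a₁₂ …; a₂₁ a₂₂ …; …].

T = [36/13 15/13 6; -3/13 -87/26 15/2; 0 0 1]

T1 = [-12/13 -5/13 0; 5/13 -12/13 0; 0 0 1]
T2·T1 = [-12/13 -5/13 -3; 5/13 -12/13 3; 0 0 1]
T3·…·T1 = [-12/13 -5/13 -3; -1/13 -29/26 3/2; 0 0 1]
T4·…·T1 = [-12/13 -5/13 -2; -1/13 -29/26 5/2; 0 0 1]
T5·…·T1 = [36/13 15/13 6; -3/13 -87/26 15/2; 0 0 1]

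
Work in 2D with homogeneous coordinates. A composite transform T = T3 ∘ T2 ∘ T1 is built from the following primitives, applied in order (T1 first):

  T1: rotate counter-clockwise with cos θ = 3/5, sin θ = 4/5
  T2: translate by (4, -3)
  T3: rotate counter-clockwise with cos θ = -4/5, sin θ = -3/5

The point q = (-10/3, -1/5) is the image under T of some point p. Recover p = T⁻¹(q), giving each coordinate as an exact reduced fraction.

p = (1/5, 5/3)

T1 = [3/5 -4/5 0; 4/5 3/5 0; 0 0 1]
T2·T1 = [3/5 -4/5 4; 4/5 3/5 -3; 0 0 1]
T3·…·T1 = [0 1 -5; -1 0 0; 0 0 1]
det M = 1; M⁻¹ = [0 -1 0; 1 0 5; 0 0 1]
M⁻¹ · (-10/3, -1/5)ᵀ = (1/5, 5/3)ᵀ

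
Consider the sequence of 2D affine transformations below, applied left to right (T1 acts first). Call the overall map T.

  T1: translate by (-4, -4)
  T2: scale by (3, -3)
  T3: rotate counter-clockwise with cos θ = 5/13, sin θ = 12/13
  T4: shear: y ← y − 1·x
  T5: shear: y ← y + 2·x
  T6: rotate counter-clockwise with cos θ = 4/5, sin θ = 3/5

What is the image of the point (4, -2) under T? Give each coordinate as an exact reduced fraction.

T1 translate by (-4, -4): (4, -2) → (0, -6)
T2 scale by (3, -3): (0, -6) → (0, 18)
T3 rotate counter-clockwise with cos θ = 5/13, sin θ = 12/13: (0, 18) → (-216/13, 90/13)
T4 shear: y ← y − 1·x: (-216/13, 90/13) → (-216/13, 306/13)
T5 shear: y ← y + 2·x: (-216/13, 306/13) → (-216/13, -126/13)
T6 rotate counter-clockwise with cos θ = 4/5, sin θ = 3/5: (-216/13, -126/13) → (-486/65, -1152/65)

T(p) = (-486/65, -1152/65)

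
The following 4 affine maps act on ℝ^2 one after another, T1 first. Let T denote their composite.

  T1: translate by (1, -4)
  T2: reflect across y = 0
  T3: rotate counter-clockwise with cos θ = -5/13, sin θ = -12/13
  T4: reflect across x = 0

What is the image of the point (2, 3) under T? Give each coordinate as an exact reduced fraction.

T(p) = (3/13, -41/13)

T1 translate by (1, -4): (2, 3) → (3, -1)
T2 reflect across y = 0: (3, -1) → (3, 1)
T3 rotate counter-clockwise with cos θ = -5/13, sin θ = -12/13: (3, 1) → (-3/13, -41/13)
T4 reflect across x = 0: (-3/13, -41/13) → (3/13, -41/13)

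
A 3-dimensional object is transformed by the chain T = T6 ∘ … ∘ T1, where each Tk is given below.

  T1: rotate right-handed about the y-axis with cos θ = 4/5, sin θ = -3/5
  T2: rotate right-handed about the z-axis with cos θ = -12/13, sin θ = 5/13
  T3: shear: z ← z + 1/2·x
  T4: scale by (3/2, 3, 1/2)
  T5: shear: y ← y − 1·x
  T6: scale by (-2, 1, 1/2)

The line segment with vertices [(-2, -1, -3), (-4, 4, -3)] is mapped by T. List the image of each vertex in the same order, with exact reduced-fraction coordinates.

T1 rotate right-handed about the y-axis with cos θ = 4/5, sin θ = -3/5: (-2, -1, -3) → (1/5, -1, -18/5); (-4, 4, -3) → (-7/5, 4, -24/5)
T2 rotate right-handed about the z-axis with cos θ = -12/13, sin θ = 5/13: (1/5, -1, -18/5) → (1/5, 1, -18/5); (-7/5, 4, -24/5) → (-16/65, -55/13, -24/5)
T3 shear: z ← z + 1/2·x: (1/5, 1, -18/5) → (1/5, 1, -7/2); (-16/65, -55/13, -24/5) → (-16/65, -55/13, -64/13)
T4 scale by (3/2, 3, 1/2): (1/5, 1, -7/2) → (3/10, 3, -7/4); (-16/65, -55/13, -64/13) → (-24/65, -165/13, -32/13)
T5 shear: y ← y − 1·x: (3/10, 3, -7/4) → (3/10, 27/10, -7/4); (-24/65, -165/13, -32/13) → (-24/65, -801/65, -32/13)
T6 scale by (-2, 1, 1/2): (3/10, 27/10, -7/4) → (-3/5, 27/10, -7/8); (-24/65, -801/65, -32/13) → (48/65, -801/65, -16/13)

image vertices: (-3/5, 27/10, -7/8), (48/65, -801/65, -16/13)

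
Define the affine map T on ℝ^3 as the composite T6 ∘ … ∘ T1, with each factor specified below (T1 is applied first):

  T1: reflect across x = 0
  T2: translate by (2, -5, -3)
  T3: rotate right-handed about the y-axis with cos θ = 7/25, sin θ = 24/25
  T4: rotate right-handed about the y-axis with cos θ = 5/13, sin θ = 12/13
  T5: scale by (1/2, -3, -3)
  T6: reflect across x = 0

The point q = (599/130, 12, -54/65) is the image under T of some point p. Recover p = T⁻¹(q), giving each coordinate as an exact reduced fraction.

p = (-5, 1, -3)

T1 = [-1 0 0 0; 0 1 0 0; 0 0 1 0; 0 0 0 1]
T2·T1 = [-1 0 0 2; 0 1 0 -5; 0 0 1 -3; 0 0 0 1]
T3·…·T1 = [-7/25 0 24/25 -58/25; 0 1 0 -5; 24/25 0 7/25 -69/25; 0 0 0 1]
T4·…·T1 = [253/325 0 204/325 -86/25; 0 1 0 -5; 204/325 0 -253/325 27/25; 0 0 0 1]
T5·…·T1 = [253/650 0 102/325 -43/25; 0 -3 0 15; -612/325 0 759/325 -81/25; 0 0 0 1]
T6·…·T1 = [-253/650 0 -102/325 43/25; 0 -3 0 15; -612/325 0 759/325 -81/25; 0 0 0 1]
det M = 9/2; M⁻¹ = [-506/325 0 -68/325 2; 0 -1/3 0 5; -408/325 0 253/975 3; 0 0 0 1]
M⁻¹ · (599/130, 12, -54/65)ᵀ = (-5, 1, -3)ᵀ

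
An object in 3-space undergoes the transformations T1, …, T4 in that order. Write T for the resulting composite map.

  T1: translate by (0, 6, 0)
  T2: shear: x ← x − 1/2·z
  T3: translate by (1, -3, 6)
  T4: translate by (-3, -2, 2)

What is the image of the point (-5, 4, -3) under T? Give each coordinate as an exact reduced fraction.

T(p) = (-11/2, 5, 5)

T1 translate by (0, 6, 0): (-5, 4, -3) → (-5, 10, -3)
T2 shear: x ← x − 1/2·z: (-5, 10, -3) → (-7/2, 10, -3)
T3 translate by (1, -3, 6): (-7/2, 10, -3) → (-5/2, 7, 3)
T4 translate by (-3, -2, 2): (-5/2, 7, 3) → (-11/2, 5, 5)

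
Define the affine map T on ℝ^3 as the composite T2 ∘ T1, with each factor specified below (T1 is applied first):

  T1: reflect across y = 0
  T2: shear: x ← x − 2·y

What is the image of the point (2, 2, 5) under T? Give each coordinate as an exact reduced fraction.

T(p) = (6, -2, 5)

T1 reflect across y = 0: (2, 2, 5) → (2, -2, 5)
T2 shear: x ← x − 2·y: (2, -2, 5) → (6, -2, 5)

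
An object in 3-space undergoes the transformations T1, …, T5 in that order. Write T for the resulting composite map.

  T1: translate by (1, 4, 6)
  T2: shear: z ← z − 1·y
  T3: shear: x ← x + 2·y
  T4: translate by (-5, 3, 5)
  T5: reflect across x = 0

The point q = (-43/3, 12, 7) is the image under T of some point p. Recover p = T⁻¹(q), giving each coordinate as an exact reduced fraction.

p = (1/3, 5, 5)

T1 = [1 0 0 1; 0 1 0 4; 0 0 1 6; 0 0 0 1]
T2·T1 = [1 0 0 1; 0 1 0 4; 0 -1 1 2; 0 0 0 1]
T3·…·T1 = [1 2 0 9; 0 1 0 4; 0 -1 1 2; 0 0 0 1]
T4·…·T1 = [1 2 0 4; 0 1 0 7; 0 -1 1 7; 0 0 0 1]
T5·…·T1 = [-1 -2 0 -4; 0 1 0 7; 0 -1 1 7; 0 0 0 1]
det M = -1; M⁻¹ = [-1 -2 0 10; 0 1 0 -7; 0 1 1 -14; 0 0 0 1]
M⁻¹ · (-43/3, 12, 7)ᵀ = (1/3, 5, 5)ᵀ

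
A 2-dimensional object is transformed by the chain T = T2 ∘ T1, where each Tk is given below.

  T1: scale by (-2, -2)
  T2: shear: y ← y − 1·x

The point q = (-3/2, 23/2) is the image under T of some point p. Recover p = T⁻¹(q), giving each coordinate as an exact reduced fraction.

p = (3/4, -5)

T1 = [-2 0 0; 0 -2 0; 0 0 1]
T2·T1 = [-2 0 0; 2 -2 0; 0 0 1]
det M = 4; M⁻¹ = [-1/2 0 0; -1/2 -1/2 0; 0 0 1]
M⁻¹ · (-3/2, 23/2)ᵀ = (3/4, -5)ᵀ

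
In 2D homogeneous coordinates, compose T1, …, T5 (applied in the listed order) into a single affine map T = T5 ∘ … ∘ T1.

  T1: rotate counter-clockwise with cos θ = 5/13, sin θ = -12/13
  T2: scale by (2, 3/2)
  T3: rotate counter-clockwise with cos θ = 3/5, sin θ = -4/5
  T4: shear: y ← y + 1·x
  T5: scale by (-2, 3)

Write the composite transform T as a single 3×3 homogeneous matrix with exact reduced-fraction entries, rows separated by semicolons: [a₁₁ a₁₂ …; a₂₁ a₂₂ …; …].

T = [84/65 -204/65 0; -408/65 171/130 0; 0 0 1]

T1 = [5/13 12/13 0; -12/13 5/13 0; 0 0 1]
T2·T1 = [10/13 24/13 0; -18/13 15/26 0; 0 0 1]
T3·…·T1 = [-42/65 102/65 0; -94/65 -147/130 0; 0 0 1]
T4·…·T1 = [-42/65 102/65 0; -136/65 57/130 0; 0 0 1]
T5·…·T1 = [84/65 -204/65 0; -408/65 171/130 0; 0 0 1]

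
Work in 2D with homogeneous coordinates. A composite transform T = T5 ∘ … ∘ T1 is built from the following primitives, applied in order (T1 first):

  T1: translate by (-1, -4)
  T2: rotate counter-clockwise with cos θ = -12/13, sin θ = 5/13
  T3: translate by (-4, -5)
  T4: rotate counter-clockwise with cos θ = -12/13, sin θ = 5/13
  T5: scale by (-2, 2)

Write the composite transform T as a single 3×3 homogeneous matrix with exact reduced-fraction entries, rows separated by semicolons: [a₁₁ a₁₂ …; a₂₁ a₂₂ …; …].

T1 = [1 0 -1; 0 1 -4; 0 0 1]
T2·T1 = [-12/13 -5/13 32/13; 5/13 -12/13 43/13; 0 0 1]
T3·…·T1 = [-12/13 -5/13 -20/13; 5/13 -12/13 -22/13; 0 0 1]
T4·…·T1 = [119/169 120/169 350/169; -120/169 119/169 164/169; 0 0 1]
T5·…·T1 = [-238/169 -240/169 -700/169; -240/169 238/169 328/169; 0 0 1]

T = [-238/169 -240/169 -700/169; -240/169 238/169 328/169; 0 0 1]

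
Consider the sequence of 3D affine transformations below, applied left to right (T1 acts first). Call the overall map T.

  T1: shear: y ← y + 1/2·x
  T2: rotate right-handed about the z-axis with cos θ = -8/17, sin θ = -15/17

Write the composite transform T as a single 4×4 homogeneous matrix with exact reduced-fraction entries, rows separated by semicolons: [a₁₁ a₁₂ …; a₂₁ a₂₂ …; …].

T1 = [1 0 0 0; 1/2 1 0 0; 0 0 1 0; 0 0 0 1]
T2·T1 = [-1/34 15/17 0 0; -19/17 -8/17 0 0; 0 0 1 0; 0 0 0 1]

T = [-1/34 15/17 0 0; -19/17 -8/17 0 0; 0 0 1 0; 0 0 0 1]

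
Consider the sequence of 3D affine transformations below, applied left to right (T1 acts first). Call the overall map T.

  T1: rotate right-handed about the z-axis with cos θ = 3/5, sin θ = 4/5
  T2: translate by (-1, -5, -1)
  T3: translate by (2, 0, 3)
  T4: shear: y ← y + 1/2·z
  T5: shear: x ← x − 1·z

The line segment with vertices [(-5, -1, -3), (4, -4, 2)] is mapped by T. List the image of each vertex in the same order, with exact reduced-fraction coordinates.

image vertices: (-1/5, -101/10, -1), (13/5, -11/5, 4)

T1 rotate right-handed about the z-axis with cos θ = 3/5, sin θ = 4/5: (-5, -1, -3) → (-11/5, -23/5, -3); (4, -4, 2) → (28/5, 4/5, 2)
T2 translate by (-1, -5, -1): (-11/5, -23/5, -3) → (-16/5, -48/5, -4); (28/5, 4/5, 2) → (23/5, -21/5, 1)
T3 translate by (2, 0, 3): (-16/5, -48/5, -4) → (-6/5, -48/5, -1); (23/5, -21/5, 1) → (33/5, -21/5, 4)
T4 shear: y ← y + 1/2·z: (-6/5, -48/5, -1) → (-6/5, -101/10, -1); (33/5, -21/5, 4) → (33/5, -11/5, 4)
T5 shear: x ← x − 1·z: (-6/5, -101/10, -1) → (-1/5, -101/10, -1); (33/5, -11/5, 4) → (13/5, -11/5, 4)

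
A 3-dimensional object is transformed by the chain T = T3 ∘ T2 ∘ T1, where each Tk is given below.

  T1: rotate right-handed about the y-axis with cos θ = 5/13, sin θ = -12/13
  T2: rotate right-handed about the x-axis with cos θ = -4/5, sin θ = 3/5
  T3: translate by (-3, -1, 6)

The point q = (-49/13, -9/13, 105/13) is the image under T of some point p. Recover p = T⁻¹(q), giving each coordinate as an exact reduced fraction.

p = (-2, 1, 0)

T1 = [5/13 0 -12/13 0; 0 1 0 0; 12/13 0 5/13 0; 0 0 0 1]
T2·T1 = [5/13 0 -12/13 0; -36/65 -4/5 -3/13 0; -48/65 3/5 -4/13 0; 0 0 0 1]
T3·…·T1 = [5/13 0 -12/13 -3; -36/65 -4/5 -3/13 -1; -48/65 3/5 -4/13 6; 0 0 0 1]
det M = 1; M⁻¹ = [5/13 -36/65 -48/65 327/65; 0 -4/5 3/5 -22/5; -12/13 -3/13 -4/13 -15/13; 0 0 0 1]
M⁻¹ · (-49/13, -9/13, 105/13)ᵀ = (-2, 1, 0)ᵀ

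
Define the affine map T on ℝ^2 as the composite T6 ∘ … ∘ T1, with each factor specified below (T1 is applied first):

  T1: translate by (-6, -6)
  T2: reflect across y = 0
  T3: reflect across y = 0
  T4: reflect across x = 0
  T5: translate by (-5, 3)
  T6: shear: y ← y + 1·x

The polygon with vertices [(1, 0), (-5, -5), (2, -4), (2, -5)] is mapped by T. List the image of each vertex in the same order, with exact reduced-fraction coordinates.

image vertices: (0, -3), (6, -2), (-1, -8), (-1, -9)

T1 translate by (-6, -6): (1, 0) → (-5, -6); (-5, -5) → (-11, -11); (2, -4) → (-4, -10); (2, -5) → (-4, -11)
T2 reflect across y = 0: (-5, -6) → (-5, 6); (-11, -11) → (-11, 11); (-4, -10) → (-4, 10); (-4, -11) → (-4, 11)
T3 reflect across y = 0: (-5, 6) → (-5, -6); (-11, 11) → (-11, -11); (-4, 10) → (-4, -10); (-4, 11) → (-4, -11)
T4 reflect across x = 0: (-5, -6) → (5, -6); (-11, -11) → (11, -11); (-4, -10) → (4, -10); (-4, -11) → (4, -11)
T5 translate by (-5, 3): (5, -6) → (0, -3); (11, -11) → (6, -8); (4, -10) → (-1, -7); (4, -11) → (-1, -8)
T6 shear: y ← y + 1·x: (0, -3) → (0, -3); (6, -8) → (6, -2); (-1, -7) → (-1, -8); (-1, -8) → (-1, -9)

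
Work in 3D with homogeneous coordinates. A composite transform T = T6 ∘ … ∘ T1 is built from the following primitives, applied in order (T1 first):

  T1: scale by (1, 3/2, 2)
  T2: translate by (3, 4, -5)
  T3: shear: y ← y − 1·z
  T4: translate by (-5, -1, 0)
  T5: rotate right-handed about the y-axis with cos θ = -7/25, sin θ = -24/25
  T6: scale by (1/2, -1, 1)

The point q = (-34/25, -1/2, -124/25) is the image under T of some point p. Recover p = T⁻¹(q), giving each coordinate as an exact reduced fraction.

T1 = [1 0 0 0; 0 3/2 0 0; 0 0 2 0; 0 0 0 1]
T2·T1 = [1 0 0 3; 0 3/2 0 4; 0 0 2 -5; 0 0 0 1]
T3·…·T1 = [1 0 0 3; 0 3/2 -2 9; 0 0 2 -5; 0 0 0 1]
T4·…·T1 = [1 0 0 -2; 0 3/2 -2 8; 0 0 2 -5; 0 0 0 1]
T5·…·T1 = [-7/25 0 -48/25 134/25; 0 3/2 -2 8; 24/25 0 -14/25 -13/25; 0 0 0 1]
T6·…·T1 = [-7/50 0 -24/25 67/25; 0 -3/2 2 -8; 24/25 0 -14/25 -13/25; 0 0 0 1]
det M = -3/2; M⁻¹ = [-14/25 0 24/25 2; -32/25 -2/3 -14/75 -2; -24/25 0 -7/50 5/2; 0 0 0 1]
M⁻¹ · (-34/25, -1/2, -124/25)ᵀ = (-2, 1, 9/2)ᵀ

p = (-2, 1, 9/2)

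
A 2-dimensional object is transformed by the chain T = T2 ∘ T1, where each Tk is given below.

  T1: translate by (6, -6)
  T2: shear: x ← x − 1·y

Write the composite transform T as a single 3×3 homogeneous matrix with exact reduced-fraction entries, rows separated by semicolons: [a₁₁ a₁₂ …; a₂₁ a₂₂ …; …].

T1 = [1 0 6; 0 1 -6; 0 0 1]
T2·T1 = [1 -1 12; 0 1 -6; 0 0 1]

T = [1 -1 12; 0 1 -6; 0 0 1]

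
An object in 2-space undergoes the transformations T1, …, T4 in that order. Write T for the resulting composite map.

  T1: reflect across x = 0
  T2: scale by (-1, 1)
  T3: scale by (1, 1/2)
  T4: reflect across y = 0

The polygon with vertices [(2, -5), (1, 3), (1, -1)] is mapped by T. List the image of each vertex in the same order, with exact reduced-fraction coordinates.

T1 reflect across x = 0: (2, -5) → (-2, -5); (1, 3) → (-1, 3); (1, -1) → (-1, -1)
T2 scale by (-1, 1): (-2, -5) → (2, -5); (-1, 3) → (1, 3); (-1, -1) → (1, -1)
T3 scale by (1, 1/2): (2, -5) → (2, -5/2); (1, 3) → (1, 3/2); (1, -1) → (1, -1/2)
T4 reflect across y = 0: (2, -5/2) → (2, 5/2); (1, 3/2) → (1, -3/2); (1, -1/2) → (1, 1/2)

image vertices: (2, 5/2), (1, -3/2), (1, 1/2)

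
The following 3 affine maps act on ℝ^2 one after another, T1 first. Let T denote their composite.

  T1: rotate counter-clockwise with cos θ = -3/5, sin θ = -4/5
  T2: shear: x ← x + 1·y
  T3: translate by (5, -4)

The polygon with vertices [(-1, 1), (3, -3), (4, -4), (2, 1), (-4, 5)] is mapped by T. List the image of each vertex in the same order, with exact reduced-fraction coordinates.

image vertices: (33/5, -19/5), (1/5, -23/5), (-7/5, -24/5), (12/5, -31/5), (58/5, -19/5)

T1 rotate counter-clockwise with cos θ = -3/5, sin θ = -4/5: (-1, 1) → (7/5, 1/5); (3, -3) → (-21/5, -3/5); (4, -4) → (-28/5, -4/5); (2, 1) → (-2/5, -11/5); (-4, 5) → (32/5, 1/5)
T2 shear: x ← x + 1·y: (7/5, 1/5) → (8/5, 1/5); (-21/5, -3/5) → (-24/5, -3/5); (-28/5, -4/5) → (-32/5, -4/5); (-2/5, -11/5) → (-13/5, -11/5); (32/5, 1/5) → (33/5, 1/5)
T3 translate by (5, -4): (8/5, 1/5) → (33/5, -19/5); (-24/5, -3/5) → (1/5, -23/5); (-32/5, -4/5) → (-7/5, -24/5); (-13/5, -11/5) → (12/5, -31/5); (33/5, 1/5) → (58/5, -19/5)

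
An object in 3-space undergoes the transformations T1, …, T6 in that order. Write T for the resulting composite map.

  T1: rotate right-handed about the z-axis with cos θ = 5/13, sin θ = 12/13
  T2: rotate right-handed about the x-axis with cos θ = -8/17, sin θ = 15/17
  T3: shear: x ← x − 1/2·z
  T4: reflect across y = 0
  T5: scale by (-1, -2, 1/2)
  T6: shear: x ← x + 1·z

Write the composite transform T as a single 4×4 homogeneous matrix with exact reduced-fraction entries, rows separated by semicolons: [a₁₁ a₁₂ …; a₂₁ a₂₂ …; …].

T = [95/221 279/221 -8/17 0; -192/221 -80/221 -30/17 0; 90/221 75/442 -4/17 0; 0 0 0 1]

T1 = [5/13 -12/13 0 0; 12/13 5/13 0 0; 0 0 1 0; 0 0 0 1]
T2·T1 = [5/13 -12/13 0 0; -96/221 -40/221 -15/17 0; 180/221 75/221 -8/17 0; 0 0 0 1]
T3·…·T1 = [-5/221 -483/442 4/17 0; -96/221 -40/221 -15/17 0; 180/221 75/221 -8/17 0; 0 0 0 1]
T4·…·T1 = [-5/221 -483/442 4/17 0; 96/221 40/221 15/17 0; 180/221 75/221 -8/17 0; 0 0 0 1]
T5·…·T1 = [5/221 483/442 -4/17 0; -192/221 -80/221 -30/17 0; 90/221 75/442 -4/17 0; 0 0 0 1]
T6·…·T1 = [95/221 279/221 -8/17 0; -192/221 -80/221 -30/17 0; 90/221 75/442 -4/17 0; 0 0 0 1]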